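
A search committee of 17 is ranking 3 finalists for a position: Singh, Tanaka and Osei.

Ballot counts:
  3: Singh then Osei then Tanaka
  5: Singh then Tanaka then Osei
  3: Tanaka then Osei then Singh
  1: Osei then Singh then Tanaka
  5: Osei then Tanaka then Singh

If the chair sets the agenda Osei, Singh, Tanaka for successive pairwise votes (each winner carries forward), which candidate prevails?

Round 1: Osei vs Singh — 9–8, Osei advances.
Round 2: Osei vs Tanaka — 9–8, Osei advances.
The agenda winner is Osei.

Osei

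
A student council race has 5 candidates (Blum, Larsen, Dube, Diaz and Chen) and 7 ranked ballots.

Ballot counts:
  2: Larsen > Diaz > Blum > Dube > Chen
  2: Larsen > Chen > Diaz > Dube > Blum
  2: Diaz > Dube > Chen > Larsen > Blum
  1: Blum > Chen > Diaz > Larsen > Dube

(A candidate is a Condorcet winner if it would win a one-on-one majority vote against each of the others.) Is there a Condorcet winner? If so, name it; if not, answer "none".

Larsen

Head-to-head results (7 voters):
Blum–Larsen: Larsen 6–1.
Blum vs Dube: Dube wins 4–3.
Blum vs Diaz: Diaz wins 6–1.
Blum vs Chen: Chen wins 4–3.
Larsen–Dube: Larsen 5–2.
Larsen vs Diaz: Larsen, 4–3.
Larsen–Chen: Larsen 4–3.
Dube vs Diaz: Diaz wins 7–0.
Dube vs Chen: Dube wins 4–3.
Diaz–Chen: Diaz 4–3.
Larsen beats each of Blum, Dube, Diaz, Chen — Larsen is the Condorcet winner.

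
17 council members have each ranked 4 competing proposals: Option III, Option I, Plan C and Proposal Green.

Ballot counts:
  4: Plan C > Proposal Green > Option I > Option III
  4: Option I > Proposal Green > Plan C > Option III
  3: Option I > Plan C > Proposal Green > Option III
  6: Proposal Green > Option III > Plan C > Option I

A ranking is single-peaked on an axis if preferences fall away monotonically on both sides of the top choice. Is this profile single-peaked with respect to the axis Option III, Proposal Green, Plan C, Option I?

Axis positions: Option III=1, Proposal Green=2, Plan C=3, Option I=4.
Cluster 1 (peak Plan C at position 3): ranking walks positions 3-2-4-1, expanding outward from the peak — single-peaked.
Cluster 2: ranking walks positions 4-2-3-1; Proposal Green is ranked above Plan C even though Plan C lies between Proposal Green and the peak Option I on the axis — preferences dip and rise again. Not single-peaked.
Cluster 3 (peak Option I at position 4): ranking walks positions 4-3-2-1, expanding outward from the peak — single-peaked.
Cluster 4 (peak Proposal Green at position 2): ranking walks positions 2-1-3-4, expanding outward from the peak — single-peaked.
Cluster 2 violates single-peakedness, so the profile is not single-peaked on this axis.

no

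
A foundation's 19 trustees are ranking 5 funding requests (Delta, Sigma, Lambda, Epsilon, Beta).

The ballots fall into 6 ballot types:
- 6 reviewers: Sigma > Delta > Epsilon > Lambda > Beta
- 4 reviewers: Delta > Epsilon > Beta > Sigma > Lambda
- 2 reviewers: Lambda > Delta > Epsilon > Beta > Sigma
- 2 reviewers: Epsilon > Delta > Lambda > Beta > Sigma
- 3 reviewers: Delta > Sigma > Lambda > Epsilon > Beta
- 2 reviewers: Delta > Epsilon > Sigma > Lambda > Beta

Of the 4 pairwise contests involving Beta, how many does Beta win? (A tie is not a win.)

0

Beta against each rival (19 reviewers):
Beta–Delta: Delta 19–0.
Beta vs Sigma: Beta is ranked higher on 4+2+2 = 8 ballots, Sigma on 11. Sigma wins 11–8.
Beta–Lambda: Lambda 15–4.
Beta vs Epsilon: Epsilon wins 19–0.
Beta beats no one; loses to Delta, Sigma, Lambda, Epsilon — 0 pairwise wins.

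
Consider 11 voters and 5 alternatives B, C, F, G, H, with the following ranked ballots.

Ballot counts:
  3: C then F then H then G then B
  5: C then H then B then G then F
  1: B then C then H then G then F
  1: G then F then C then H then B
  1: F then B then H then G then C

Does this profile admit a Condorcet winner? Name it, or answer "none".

C

Pairwise majorities:
B vs C: C, 9–2.
B vs F: B, 6–5.
B vs G: 7 to 4, B.
B vs H: H, 9–2.
C vs F: 3+5+1 = 9 for C, 2 for F — C by 9–2.
C vs G: C, 9–2.
C vs H: C is ranked higher on 3+5+1+1 = 10 ballots, H on 1. C wins 10–1.
F vs G: G, 7–4.
F vs H: 3+1+1 = 5 for F, 6 for H — H by 6–5.
G vs H: H, 10–1.
Only C has no losses; C is the Condorcet winner.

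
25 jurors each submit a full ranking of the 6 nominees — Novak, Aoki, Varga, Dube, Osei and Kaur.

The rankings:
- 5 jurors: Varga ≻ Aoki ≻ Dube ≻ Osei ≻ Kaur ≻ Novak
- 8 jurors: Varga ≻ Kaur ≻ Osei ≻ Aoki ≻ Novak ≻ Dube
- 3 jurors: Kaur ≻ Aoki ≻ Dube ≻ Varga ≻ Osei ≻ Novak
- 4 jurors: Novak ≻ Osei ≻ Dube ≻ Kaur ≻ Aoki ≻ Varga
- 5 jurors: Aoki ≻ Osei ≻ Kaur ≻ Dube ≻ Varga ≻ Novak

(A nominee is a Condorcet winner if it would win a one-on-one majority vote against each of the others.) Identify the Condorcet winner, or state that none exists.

Varga

Check each pair by majority over 25 ballots:
Novak vs Aoki: 4 to 21, Aoki.
Novak vs Varga: 4 for Novak, 21 for Varga — Varga by 21–4.
Novak vs Dube: Novak preferred on 8+4 = 12 ballots; Dube wins 13–12.
Novak vs Osei: Novak preferred on 4 ballots; Osei wins 21–4.
Novak vs Kaur: 4 for Novak, 21 for Kaur — Kaur by 21–4.
Aoki–Varga: Varga 13–12.
Aoki vs Dube: Aoki is ranked higher on 5+8+3+5 = 21 ballots, Dube on 4. Aoki wins 21–4.
Aoki vs Osei: 13 to 12, Aoki.
Aoki–Kaur: Kaur 15–10.
Varga vs Dube: Varga wins 13–12.
Varga vs Osei: Varga wins 16–9.
Varga–Kaur: Varga 13–12.
Dube vs Osei: Dube is ranked higher on 5+3 = 8 ballots, Osei on 17. Osei wins 17–8.
Dube vs Kaur: Kaur, 16–9.
Osei vs Kaur: Osei preferred on 5+4+5 = 14 ballots; Osei wins 14–11.
Varga defeats every rival head-to-head and is the Condorcet winner.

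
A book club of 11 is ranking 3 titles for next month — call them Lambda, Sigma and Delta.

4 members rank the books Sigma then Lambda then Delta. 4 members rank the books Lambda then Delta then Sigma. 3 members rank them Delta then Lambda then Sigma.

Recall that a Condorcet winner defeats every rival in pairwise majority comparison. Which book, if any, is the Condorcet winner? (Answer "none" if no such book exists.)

Lambda

Pairwise majorities:
Lambda–Sigma: Lambda 7–4.
Lambda vs Delta: Lambda wins 8–3.
Sigma vs Delta: Sigma is ranked higher on 4 ballots, Delta on 7. Delta wins 7–4.
Only Lambda has no losses; Lambda is the Condorcet winner.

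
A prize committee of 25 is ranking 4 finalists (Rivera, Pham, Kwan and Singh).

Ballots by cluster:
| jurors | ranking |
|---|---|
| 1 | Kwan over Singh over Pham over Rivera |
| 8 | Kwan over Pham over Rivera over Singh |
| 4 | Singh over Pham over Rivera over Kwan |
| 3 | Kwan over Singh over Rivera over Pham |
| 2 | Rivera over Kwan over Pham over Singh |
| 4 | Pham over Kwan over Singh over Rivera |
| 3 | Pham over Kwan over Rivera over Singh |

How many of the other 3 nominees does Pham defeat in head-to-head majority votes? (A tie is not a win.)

2

Pham against each rival (25 jurors):
Pham vs Rivera: 20 to 5, Pham.
Pham vs Kwan: 4+4+3 = 11 for Pham, 14 for Kwan — Kwan by 14–11.
Pham vs Singh: Pham, 17–8.
Pham beats Rivera, Singh; loses to Kwan — 2 pairwise wins.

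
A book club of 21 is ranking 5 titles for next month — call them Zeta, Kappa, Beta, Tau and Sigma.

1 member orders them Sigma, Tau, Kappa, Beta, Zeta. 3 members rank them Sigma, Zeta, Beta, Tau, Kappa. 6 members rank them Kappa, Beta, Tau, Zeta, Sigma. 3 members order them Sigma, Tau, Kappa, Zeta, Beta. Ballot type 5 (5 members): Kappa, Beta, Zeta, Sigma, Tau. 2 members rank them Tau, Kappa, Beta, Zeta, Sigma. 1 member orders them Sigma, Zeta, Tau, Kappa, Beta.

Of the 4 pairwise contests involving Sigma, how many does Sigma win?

Sigma against each rival (21 members):
Sigma vs Zeta: Sigma is ranked higher on 1+3+3+1 = 8 ballots, Zeta on 13. Zeta wins 13–8.
Sigma–Kappa: Kappa 13–8.
Sigma vs Beta: 1+3+3+1 = 8 for Sigma, 13 for Beta — Beta by 13–8.
Sigma–Tau: Sigma 13–8.
Sigma beats Tau; loses to Zeta, Kappa, Beta — 1 pairwise win.

1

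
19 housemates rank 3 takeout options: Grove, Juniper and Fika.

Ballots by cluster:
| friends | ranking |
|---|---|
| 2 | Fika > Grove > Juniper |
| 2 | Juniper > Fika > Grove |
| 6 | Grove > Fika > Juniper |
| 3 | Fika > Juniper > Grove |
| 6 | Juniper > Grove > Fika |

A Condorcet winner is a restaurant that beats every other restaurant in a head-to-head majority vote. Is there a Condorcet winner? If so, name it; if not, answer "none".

Check each pair by majority over 19 ballots:
Grove vs Juniper: Juniper, 11–8.
Grove vs Fika: Grove, 12–7.
Juniper vs Fika: Fika wins 11–8.
No restaurant is unbeaten: Grove loses to Juniper; Juniper loses to Fika; Fika loses to Grove. In particular Grove → Fika → Juniper → Grove is a majority cycle — no Condorcet winner exists.

none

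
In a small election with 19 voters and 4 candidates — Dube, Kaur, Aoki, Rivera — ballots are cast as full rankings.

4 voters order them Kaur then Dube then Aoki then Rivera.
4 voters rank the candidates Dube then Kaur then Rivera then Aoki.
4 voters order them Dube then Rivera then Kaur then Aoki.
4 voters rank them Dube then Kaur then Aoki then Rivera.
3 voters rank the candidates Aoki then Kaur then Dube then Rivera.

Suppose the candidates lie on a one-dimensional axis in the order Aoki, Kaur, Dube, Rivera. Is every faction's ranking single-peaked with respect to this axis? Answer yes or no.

yes

Axis positions: Aoki=1, Kaur=2, Dube=3, Rivera=4.
Faction 1 (peak Kaur at position 2): ranking walks positions 2-3-1-4, expanding outward from the peak — single-peaked.
Faction 2 (peak Dube at position 3): ranking walks positions 3-2-4-1, expanding outward from the peak — single-peaked.
Faction 3 (peak Dube at position 3): ranking walks positions 3-4-2-1, expanding outward from the peak — single-peaked.
Faction 4 (peak Dube at position 3): ranking walks positions 3-2-1-4, expanding outward from the peak — single-peaked.
Faction 5 (peak Aoki at position 1): ranking walks positions 1-2-3-4, expanding outward from the peak — single-peaked.
Every ranking is single-peaked on this axis.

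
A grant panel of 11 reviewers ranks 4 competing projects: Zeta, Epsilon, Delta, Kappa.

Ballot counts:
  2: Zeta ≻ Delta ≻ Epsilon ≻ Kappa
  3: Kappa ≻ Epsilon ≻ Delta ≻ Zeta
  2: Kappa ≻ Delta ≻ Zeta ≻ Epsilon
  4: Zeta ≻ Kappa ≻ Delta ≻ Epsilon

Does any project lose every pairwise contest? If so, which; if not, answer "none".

Epsilon

Head-to-head results (11 reviewers):
Zeta vs Epsilon: 2+2+4 = 8 for Zeta, 3 for Epsilon — Zeta by 8–3.
Zeta–Delta: Zeta 6–5.
Zeta vs Kappa: Zeta preferred on 2+4 = 6 ballots; Zeta wins 6–5.
Epsilon–Delta: Delta 8–3.
Epsilon–Kappa: Kappa 9–2.
Delta vs Kappa: Kappa, 9–2.
Epsilon is beaten in every head-to-head and is the Condorcet loser.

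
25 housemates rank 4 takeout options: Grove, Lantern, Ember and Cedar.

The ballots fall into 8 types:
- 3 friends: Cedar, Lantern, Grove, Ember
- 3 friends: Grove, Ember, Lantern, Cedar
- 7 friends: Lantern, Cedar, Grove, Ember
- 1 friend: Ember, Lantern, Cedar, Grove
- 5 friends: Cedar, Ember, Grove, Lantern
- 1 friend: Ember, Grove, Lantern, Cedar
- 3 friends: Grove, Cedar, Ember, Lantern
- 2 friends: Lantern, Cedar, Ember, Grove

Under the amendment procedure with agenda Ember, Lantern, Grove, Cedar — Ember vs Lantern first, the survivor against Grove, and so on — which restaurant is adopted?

Cedar

Round 1: Ember vs Lantern — 13–12, Ember advances.
Round 2: Ember vs Grove — 9–16, Grove advances.
Round 3: Grove vs Cedar — 7–18, Cedar advances.
The agenda winner is Cedar.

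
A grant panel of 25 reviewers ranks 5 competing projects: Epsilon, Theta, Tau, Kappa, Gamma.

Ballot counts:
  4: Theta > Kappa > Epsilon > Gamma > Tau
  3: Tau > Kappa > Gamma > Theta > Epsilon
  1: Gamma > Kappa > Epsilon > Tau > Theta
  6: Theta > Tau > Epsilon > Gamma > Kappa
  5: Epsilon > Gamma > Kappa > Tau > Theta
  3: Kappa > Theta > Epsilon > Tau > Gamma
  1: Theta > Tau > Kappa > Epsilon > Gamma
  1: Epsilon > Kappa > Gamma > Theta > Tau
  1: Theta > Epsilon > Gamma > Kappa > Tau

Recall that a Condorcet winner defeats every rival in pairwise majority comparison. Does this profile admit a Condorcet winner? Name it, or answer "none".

Pairwise majorities:
Epsilon vs Theta: Theta, 18–7.
Epsilon vs Tau: 15 to 10, Epsilon.
Epsilon vs Kappa: 6+5+1+1 = 13 for Epsilon, 12 for Kappa — Epsilon by 13–12.
Epsilon vs Gamma: 21 for Epsilon, 4 for Gamma — Epsilon by 21–4.
Theta vs Tau: Theta wins 16–9.
Theta vs Kappa: 12 to 13, Kappa.
Theta vs Gamma: Theta preferred on 4+6+3+1+1 = 15 ballots; Theta wins 15–10.
Tau vs Kappa: 3+6+1 = 10 for Tau, 15 for Kappa — Kappa by 15–10.
Tau vs Gamma: Tau is ranked higher on 3+6+3+1 = 13 ballots, Gamma on 12. Tau wins 13–12.
Kappa vs Gamma: 4+3+3+1+1 = 12 for Kappa, 13 for Gamma — Gamma by 13–12.
No project is unbeaten: Epsilon loses to Theta; Theta loses to Kappa; Tau loses to Epsilon; Kappa loses to Epsilon; Gamma loses to Epsilon. In particular Epsilon > Kappa > Theta > Epsilon is a majority cycle — no Condorcet winner exists.

none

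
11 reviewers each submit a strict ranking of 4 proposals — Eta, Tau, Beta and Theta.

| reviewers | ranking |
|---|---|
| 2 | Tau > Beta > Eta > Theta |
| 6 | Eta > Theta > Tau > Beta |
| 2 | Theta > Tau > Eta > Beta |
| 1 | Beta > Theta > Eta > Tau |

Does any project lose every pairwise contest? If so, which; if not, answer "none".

Head-to-head results (11 reviewers):
Eta vs Tau: Eta is ranked higher on 6+1 = 7 ballots, Tau on 4. Eta wins 7–4.
Eta vs Beta: Eta is ranked higher on 6+2 = 8 ballots, Beta on 3. Eta wins 8–3.
Eta vs Theta: 2+6 = 8 for Eta, 3 for Theta — Eta by 8–3.
Tau vs Beta: 10 to 1, Tau.
Tau vs Theta: 2 to 9, Theta.
Beta vs Theta: 3 to 8, Theta.
Only Beta has no wins; Beta is the Condorcet loser.

Beta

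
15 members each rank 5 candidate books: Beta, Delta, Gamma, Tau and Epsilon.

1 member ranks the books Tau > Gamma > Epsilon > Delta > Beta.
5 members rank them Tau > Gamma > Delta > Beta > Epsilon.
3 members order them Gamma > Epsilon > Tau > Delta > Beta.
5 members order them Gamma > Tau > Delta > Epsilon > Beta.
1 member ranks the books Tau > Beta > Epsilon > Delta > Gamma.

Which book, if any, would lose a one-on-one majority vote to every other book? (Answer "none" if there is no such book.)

Beta

Pairwise majorities:
Beta vs Delta: Delta, 14–1.
Beta vs Gamma: 1 to 14, Gamma.
Beta vs Tau: 0 for Beta, 15 for Tau — Tau by 15–0.
Beta vs Epsilon: Beta preferred on 5+1 = 6 ballots; Epsilon wins 9–6.
Delta vs Gamma: Gamma, 14–1.
Delta vs Tau: Tau, 15–0.
Delta vs Epsilon: Delta, 10–5.
Gamma vs Tau: Gamma, 8–7.
Gamma vs Epsilon: Gamma preferred on 1+5+3+5 = 14 ballots; Gamma wins 14–1.
Tau vs Epsilon: 1+5+5+1 = 12 for Tau, 3 for Epsilon — Tau by 12–3.
Beta is beaten in every head-to-head and is the Condorcet loser.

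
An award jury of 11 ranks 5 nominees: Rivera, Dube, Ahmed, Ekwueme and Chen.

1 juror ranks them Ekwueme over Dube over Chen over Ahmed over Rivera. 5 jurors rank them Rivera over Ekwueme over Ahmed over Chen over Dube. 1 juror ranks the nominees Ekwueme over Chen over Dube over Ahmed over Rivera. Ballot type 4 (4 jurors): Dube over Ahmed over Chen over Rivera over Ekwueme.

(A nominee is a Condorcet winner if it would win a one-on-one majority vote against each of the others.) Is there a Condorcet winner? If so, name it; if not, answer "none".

none

Check each pair by majority over 11 ballots:
Rivera vs Dube: 5 to 6, Dube.
Rivera vs Ahmed: Rivera preferred on 5 ballots; Ahmed wins 6–5.
Rivera vs Ekwueme: 9 to 2, Rivera.
Rivera vs Chen: 5 to 6, Chen.
Dube vs Ahmed: Dube preferred on 1+1+4 = 6 ballots; Dube wins 6–5.
Dube vs Ekwueme: 4 to 7, Ekwueme.
Dube vs Chen: 1+4 = 5 for Dube, 6 for Chen — Chen by 6–5.
Ahmed vs Ekwueme: Ahmed is ranked higher on 4 ballots, Ekwueme on 7. Ekwueme wins 7–4.
Ahmed vs Chen: Ahmed preferred on 5+4 = 9 ballots; Ahmed wins 9–2.
Ekwueme vs Chen: Ekwueme preferred on 1+5+1 = 7 ballots; Ekwueme wins 7–4.
No nominee is unbeaten: Rivera loses to Dube; Dube loses to Ekwueme; Ahmed loses to Dube; Ekwueme loses to Rivera; Chen loses to Ahmed. In particular Rivera > Ekwueme > Dube > Rivera is a majority cycle — no Condorcet winner exists.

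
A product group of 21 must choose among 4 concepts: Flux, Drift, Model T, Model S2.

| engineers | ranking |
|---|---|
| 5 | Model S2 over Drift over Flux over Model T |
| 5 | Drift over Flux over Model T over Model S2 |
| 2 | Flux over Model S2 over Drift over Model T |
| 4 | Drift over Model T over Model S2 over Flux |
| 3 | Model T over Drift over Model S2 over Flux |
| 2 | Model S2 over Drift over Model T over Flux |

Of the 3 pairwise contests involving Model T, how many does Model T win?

1

Model T against each rival (21 engineers):
Model T vs Flux: Flux wins 12–9.
Model T–Drift: Drift 18–3.
Model T vs Model S2: Model T preferred on 5+4+3 = 12 ballots; Model T wins 12–9.
Model T beats Model S2; loses to Flux, Drift — 1 pairwise win.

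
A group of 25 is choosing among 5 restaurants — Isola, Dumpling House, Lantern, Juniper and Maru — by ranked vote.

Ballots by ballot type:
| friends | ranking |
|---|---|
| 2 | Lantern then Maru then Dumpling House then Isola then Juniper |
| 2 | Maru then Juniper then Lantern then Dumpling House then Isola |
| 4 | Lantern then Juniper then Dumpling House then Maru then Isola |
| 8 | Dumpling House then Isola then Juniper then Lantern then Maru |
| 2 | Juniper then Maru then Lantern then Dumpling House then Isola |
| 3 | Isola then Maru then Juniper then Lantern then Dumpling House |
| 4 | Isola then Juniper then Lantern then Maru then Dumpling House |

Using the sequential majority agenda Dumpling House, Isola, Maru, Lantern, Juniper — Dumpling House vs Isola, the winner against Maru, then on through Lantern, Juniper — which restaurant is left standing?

Round 1: Dumpling House vs Isola — 18–7, Dumpling House advances.
Round 2: Dumpling House vs Maru — 12–13, Maru advances.
Round 3: Maru vs Lantern — 7–18, Lantern advances.
Round 4: Lantern vs Juniper — 6–19, Juniper advances.
Juniper survives the agenda.

Juniper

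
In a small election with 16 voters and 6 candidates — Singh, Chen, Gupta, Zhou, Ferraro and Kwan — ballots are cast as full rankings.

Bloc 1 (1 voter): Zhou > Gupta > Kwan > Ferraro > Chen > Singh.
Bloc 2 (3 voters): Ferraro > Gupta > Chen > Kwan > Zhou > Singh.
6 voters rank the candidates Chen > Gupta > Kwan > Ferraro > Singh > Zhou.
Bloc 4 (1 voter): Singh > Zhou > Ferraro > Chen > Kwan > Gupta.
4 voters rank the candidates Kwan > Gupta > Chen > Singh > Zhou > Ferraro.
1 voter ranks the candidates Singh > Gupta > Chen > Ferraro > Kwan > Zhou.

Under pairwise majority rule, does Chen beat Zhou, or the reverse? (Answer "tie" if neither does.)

Chen

Ballots ranking Chen above Zhou: 3 + 6 + 4 + 1 = 14.
Ballots ranking Zhou above Chen: 16 − 14 = 2.
Chen wins the head-to-head 14–2.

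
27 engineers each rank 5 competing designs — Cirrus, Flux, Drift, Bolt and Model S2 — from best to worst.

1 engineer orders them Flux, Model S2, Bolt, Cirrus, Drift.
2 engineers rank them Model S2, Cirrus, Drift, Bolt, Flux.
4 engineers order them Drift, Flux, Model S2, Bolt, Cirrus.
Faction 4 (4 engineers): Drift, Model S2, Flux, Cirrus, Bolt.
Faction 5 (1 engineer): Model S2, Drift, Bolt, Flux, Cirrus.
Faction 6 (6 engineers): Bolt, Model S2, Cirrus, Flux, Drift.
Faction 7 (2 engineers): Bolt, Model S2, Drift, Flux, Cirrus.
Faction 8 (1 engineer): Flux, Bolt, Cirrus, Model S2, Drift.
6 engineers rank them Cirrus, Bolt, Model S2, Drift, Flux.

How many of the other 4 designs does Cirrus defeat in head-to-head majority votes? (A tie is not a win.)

Cirrus against each rival (27 engineers):
Cirrus vs Flux: Cirrus, 14–13.
Cirrus vs Drift: Cirrus wins 16–11.
Cirrus vs Bolt: Bolt wins 15–12.
Cirrus vs Model S2: Cirrus preferred on 1+6 = 7 ballots; Model S2 wins 20–7.
Cirrus beats Flux, Drift; loses to Bolt, Model S2 — 2 pairwise wins.

2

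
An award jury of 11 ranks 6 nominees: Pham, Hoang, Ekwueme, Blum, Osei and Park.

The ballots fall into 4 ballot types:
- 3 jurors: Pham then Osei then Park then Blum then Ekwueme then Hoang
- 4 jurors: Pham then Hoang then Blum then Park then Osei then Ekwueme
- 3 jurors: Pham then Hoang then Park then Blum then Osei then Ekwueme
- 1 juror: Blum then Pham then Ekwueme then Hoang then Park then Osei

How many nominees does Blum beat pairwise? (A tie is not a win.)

Blum against each rival (11 jurors):
Blum–Pham: Pham 10–1.
Blum vs Hoang: Hoang wins 7–4.
Blum vs Ekwueme: Blum, 11–0.
Blum vs Osei: Blum is ranked higher on 4+3+1 = 8 ballots, Osei on 3. Blum wins 8–3.
Blum vs Park: 5 to 6, Park.
Blum beats Ekwueme, Osei; loses to Pham, Hoang, Park — 2 pairwise wins.

2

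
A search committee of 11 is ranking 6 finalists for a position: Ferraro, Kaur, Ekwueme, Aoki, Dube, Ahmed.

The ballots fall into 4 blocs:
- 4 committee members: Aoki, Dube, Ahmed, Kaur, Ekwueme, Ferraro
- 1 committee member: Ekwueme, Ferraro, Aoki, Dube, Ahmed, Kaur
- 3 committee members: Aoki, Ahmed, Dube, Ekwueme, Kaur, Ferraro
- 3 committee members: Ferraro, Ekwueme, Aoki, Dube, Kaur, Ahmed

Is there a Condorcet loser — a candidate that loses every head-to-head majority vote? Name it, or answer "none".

Head-to-head results (11 committee members):
Ferraro vs Kaur: Kaur, 7–4.
Ferraro vs Ekwueme: Ferraro is ranked higher on 3 ballots, Ekwueme on 8. Ekwueme wins 8–3.
Ferraro vs Aoki: 4 to 7, Aoki.
Ferraro–Dube: Dube 7–4.
Ferraro vs Ahmed: 4 to 7, Ahmed.
Kaur vs Ekwueme: Kaur is ranked higher on 4 ballots, Ekwueme on 7. Ekwueme wins 7–4.
Kaur vs Aoki: 0 for Kaur, 11 for Aoki — Aoki by 11–0.
Kaur vs Dube: Dube wins 11–0.
Kaur vs Ahmed: Ahmed wins 8–3.
Ekwueme vs Aoki: Aoki, 7–4.
Ekwueme vs Dube: Ekwueme preferred on 1+3 = 4 ballots; Dube wins 7–4.
Ekwueme vs Ahmed: 1+3 = 4 for Ekwueme, 7 for Ahmed — Ahmed by 7–4.
Aoki vs Dube: Aoki wins 11–0.
Aoki vs Ahmed: Aoki preferred on 4+1+3+3 = 11 ballots; Aoki wins 11–0.
Dube vs Ahmed: Dube, 8–3.
Ferraro is beaten in every head-to-head and is the Condorcet loser.

Ferraro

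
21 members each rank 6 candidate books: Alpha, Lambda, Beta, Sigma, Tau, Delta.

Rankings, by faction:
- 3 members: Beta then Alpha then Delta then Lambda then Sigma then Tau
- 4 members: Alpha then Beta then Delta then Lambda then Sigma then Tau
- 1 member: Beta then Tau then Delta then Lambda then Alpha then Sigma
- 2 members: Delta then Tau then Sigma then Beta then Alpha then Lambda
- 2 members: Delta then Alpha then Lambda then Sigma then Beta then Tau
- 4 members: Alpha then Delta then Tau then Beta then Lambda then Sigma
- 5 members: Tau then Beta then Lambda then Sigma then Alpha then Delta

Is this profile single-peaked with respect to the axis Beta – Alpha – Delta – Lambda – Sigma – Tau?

Axis positions: Beta=1, Alpha=2, Delta=3, Lambda=4, Sigma=5, Tau=6.
Faction 1 (peak Beta at position 1): ranking walks positions 1-2-3-4-5-6, expanding outward from the peak — single-peaked.
Faction 2 (peak Alpha at position 2): ranking walks positions 2-1-3-4-5-6, expanding outward from the peak — single-peaked.
Faction 3: ranking walks positions 1-6-3-4-2-5; Tau is ranked above Alpha even though Alpha lies between Tau and the peak Beta on the axis — preferences dip and rise again. Not single-peaked.
Faction 4: ranking walks positions 3-6-5-1-2-4; Tau is ranked above Lambda even though Lambda lies between Tau and the peak Delta on the axis — preferences dip and rise again. Not single-peaked.
Faction 5 (peak Delta at position 3): ranking walks positions 3-2-4-5-1-6, expanding outward from the peak — single-peaked.
Faction 6: ranking walks positions 2-3-6-1-4-5; Tau is ranked above Lambda even though Lambda lies between Tau and the peak Alpha on the axis — preferences dip and rise again. Not single-peaked.
Faction 7: ranking walks positions 6-1-4-5-2-3; Beta is ranked above Sigma even though Sigma lies between Beta and the peak Tau on the axis — preferences dip and rise again. Not single-peaked.
Faction 3 violates single-peakedness, so the profile is not single-peaked on this axis.

no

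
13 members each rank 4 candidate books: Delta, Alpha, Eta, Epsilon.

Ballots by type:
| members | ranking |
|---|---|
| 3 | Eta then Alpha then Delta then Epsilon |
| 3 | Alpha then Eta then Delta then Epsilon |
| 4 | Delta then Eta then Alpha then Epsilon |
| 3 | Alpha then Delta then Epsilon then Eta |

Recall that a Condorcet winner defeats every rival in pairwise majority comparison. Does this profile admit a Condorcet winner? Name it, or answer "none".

Head-to-head results (13 members):
Delta vs Alpha: 4 for Delta, 9 for Alpha — Alpha by 9–4.
Delta vs Eta: 7 to 6, Delta.
Delta vs Epsilon: Delta preferred on 3+3+4+3 = 13 ballots; Delta wins 13–0.
Alpha vs Eta: 3+3 = 6 for Alpha, 7 for Eta — Eta by 7–6.
Alpha vs Epsilon: Alpha preferred on 3+3+4+3 = 13 ballots; Alpha wins 13–0.
Eta vs Epsilon: 3+3+4 = 10 for Eta, 3 for Epsilon — Eta by 10–3.
No book is unbeaten: Delta loses to Alpha; Alpha loses to Eta; Eta loses to Delta; Epsilon loses to Delta. In particular Delta → Eta → Alpha → Delta is a majority cycle — no Condorcet winner exists.

none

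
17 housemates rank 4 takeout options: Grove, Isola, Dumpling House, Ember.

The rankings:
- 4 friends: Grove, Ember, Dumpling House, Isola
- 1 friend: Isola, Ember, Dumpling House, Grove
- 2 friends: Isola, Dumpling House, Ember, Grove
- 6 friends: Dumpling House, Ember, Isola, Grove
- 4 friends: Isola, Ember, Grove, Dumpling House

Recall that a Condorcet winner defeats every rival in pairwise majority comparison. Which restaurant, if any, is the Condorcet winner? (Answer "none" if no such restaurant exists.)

Ember

Head-to-head results (17 friends):
Grove vs Isola: Isola, 13–4.
Grove vs Dumpling House: Dumpling House, 9–8.
Grove vs Ember: Ember wins 13–4.
Isola vs Dumpling House: Dumpling House wins 10–7.
Isola vs Ember: Ember, 10–7.
Dumpling House vs Ember: Ember wins 9–8.
Ember wins every pairwise contest, so Ember is the Condorcet winner.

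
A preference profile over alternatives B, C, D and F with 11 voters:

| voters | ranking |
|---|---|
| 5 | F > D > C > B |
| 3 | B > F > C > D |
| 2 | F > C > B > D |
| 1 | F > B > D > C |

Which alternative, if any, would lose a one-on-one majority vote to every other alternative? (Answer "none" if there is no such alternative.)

none

Pairwise majorities:
B vs C: C wins 7–4.
B–D: B 6–5.
B vs F: 3 for B, 8 for F — F by 8–3.
C vs D: C preferred on 3+2 = 5 ballots; D wins 6–5.
C vs F: 0 for C, 11 for F — F by 11–0.
D vs F: D is ranked higher on 0 ballots, F on 11. F wins 11–0.
Every alternative wins at least one matchup (B beats D; C beats B; D beats C; F beats B), so there is no Condorcet loser.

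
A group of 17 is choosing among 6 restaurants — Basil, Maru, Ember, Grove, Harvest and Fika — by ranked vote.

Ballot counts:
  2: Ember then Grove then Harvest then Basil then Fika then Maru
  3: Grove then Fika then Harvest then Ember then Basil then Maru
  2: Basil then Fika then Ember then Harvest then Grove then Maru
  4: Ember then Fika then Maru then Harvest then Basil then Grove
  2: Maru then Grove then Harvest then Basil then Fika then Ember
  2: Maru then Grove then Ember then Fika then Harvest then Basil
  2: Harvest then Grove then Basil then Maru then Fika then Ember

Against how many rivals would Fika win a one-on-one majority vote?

4

Fika against each rival (17 friends):
Fika vs Basil: Fika preferred on 3+4+2 = 9 ballots; Fika wins 9–8.
Fika vs Maru: Fika preferred on 2+3+2+4 = 11 ballots; Fika wins 11–6.
Fika vs Ember: 3+2+2+2 = 9 for Fika, 8 for Ember — Fika by 9–8.
Fika vs Grove: 6 to 11, Grove.
Fika vs Harvest: Fika wins 11–6.
Fika beats Basil, Maru, Ember, Harvest; loses to Grove — 4 pairwise wins.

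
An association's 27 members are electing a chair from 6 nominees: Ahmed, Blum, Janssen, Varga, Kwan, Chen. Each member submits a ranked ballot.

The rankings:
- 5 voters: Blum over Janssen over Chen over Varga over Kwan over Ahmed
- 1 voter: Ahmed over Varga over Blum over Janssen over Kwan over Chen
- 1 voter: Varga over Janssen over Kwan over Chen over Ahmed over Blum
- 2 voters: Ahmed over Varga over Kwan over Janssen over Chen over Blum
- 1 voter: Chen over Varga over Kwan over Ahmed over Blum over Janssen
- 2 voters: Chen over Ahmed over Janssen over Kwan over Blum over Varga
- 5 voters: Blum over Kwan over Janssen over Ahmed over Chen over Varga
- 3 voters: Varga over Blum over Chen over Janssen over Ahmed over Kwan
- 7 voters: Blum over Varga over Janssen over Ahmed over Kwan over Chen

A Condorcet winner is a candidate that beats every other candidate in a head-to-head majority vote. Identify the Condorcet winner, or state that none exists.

Blum

Head-to-head results (27 voters):
Ahmed–Blum: Blum 20–7.
Ahmed vs Janssen: Janssen, 21–6.
Ahmed–Varga: Varga 17–10.
Ahmed–Kwan: Ahmed 15–12.
Ahmed–Chen: Ahmed 15–12.
Blum–Janssen: Blum 22–5.
Blum vs Varga: Blum, 19–8.
Blum–Kwan: Blum 21–6.
Blum–Chen: Blum 21–6.
Janssen–Varga: Varga 15–12.
Janssen vs Kwan: Janssen, 19–8.
Janssen vs Chen: Janssen, 21–6.
Varga vs Kwan: Varga wins 20–7.
Varga vs Chen: Varga wins 14–13.
Kwan vs Chen: Kwan, 16–11.
Blum wins every pairwise contest, so Blum is the Condorcet winner.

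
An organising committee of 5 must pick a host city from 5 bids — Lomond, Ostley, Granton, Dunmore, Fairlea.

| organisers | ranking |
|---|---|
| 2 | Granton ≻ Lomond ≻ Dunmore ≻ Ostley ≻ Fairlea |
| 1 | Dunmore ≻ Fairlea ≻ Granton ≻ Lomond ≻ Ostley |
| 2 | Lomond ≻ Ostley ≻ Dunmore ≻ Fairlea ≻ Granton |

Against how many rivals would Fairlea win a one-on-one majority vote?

1

Fairlea against each rival (5 organisers):
Fairlea vs Lomond: 1 for Fairlea, 4 for Lomond — Lomond by 4–1.
Fairlea vs Ostley: Fairlea is ranked higher on 1 ballot, Ostley on 4. Ostley wins 4–1.
Fairlea vs Granton: Fairlea, 3–2.
Fairlea vs Dunmore: 0 to 5, Dunmore.
Fairlea beats Granton; loses to Lomond, Ostley, Dunmore — 1 pairwise win.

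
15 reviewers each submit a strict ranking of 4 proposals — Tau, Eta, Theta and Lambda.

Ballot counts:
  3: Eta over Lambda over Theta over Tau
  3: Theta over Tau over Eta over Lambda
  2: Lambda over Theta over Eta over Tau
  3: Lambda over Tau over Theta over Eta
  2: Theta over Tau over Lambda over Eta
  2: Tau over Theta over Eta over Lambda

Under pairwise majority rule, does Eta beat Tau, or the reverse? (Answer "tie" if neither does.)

Tau

Ballots ranking Eta above Tau: 3 + 2 = 5.
Ballots ranking Tau above Eta: 15 − 5 = 10.
Tau wins the head-to-head 10–5.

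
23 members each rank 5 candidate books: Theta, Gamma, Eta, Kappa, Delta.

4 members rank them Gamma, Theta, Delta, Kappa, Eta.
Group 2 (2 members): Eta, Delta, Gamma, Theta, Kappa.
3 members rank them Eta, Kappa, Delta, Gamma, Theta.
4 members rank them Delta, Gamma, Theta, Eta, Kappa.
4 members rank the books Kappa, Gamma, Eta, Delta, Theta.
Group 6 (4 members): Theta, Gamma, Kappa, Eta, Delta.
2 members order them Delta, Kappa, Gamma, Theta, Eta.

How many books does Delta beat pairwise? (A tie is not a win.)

2

Delta against each rival (23 members):
Delta vs Theta: Delta preferred on 2+3+4+4+2 = 15 ballots; Delta wins 15–8.
Delta vs Gamma: Delta is ranked higher on 2+3+4+2 = 11 ballots, Gamma on 12. Gamma wins 12–11.
Delta vs Eta: Eta wins 13–10.
Delta vs Kappa: Delta wins 12–11.
Delta beats Theta, Kappa; loses to Gamma, Eta — 2 pairwise wins.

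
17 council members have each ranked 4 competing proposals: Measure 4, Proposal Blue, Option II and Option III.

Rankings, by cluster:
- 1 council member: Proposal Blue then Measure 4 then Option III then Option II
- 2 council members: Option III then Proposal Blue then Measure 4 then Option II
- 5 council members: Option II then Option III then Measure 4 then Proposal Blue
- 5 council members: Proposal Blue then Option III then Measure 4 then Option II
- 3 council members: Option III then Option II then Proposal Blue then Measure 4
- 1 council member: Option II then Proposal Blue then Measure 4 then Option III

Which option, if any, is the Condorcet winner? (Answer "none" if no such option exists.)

Check each pair by majority over 17 ballots:
Measure 4–Proposal Blue: Proposal Blue 12–5.
Measure 4 vs Option II: Option II wins 9–8.
Measure 4–Option III: Option III 15–2.
Proposal Blue vs Option II: Option II wins 9–8.
Proposal Blue–Option III: Option III 10–7.
Option II–Option III: Option III 11–6.
Only Option III has no losses; Option III is the Condorcet winner.

Option III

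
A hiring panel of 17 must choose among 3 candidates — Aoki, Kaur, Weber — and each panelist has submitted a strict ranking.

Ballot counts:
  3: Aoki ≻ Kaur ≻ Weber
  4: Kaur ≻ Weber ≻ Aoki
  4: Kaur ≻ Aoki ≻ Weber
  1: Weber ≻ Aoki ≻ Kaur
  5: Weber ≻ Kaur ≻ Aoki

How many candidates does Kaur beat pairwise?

Kaur against each rival (17 committee members):
Kaur vs Aoki: Kaur wins 13–4.
Kaur vs Weber: 11 to 6, Kaur.
Kaur beats Aoki, Weber — 2 pairwise wins.

2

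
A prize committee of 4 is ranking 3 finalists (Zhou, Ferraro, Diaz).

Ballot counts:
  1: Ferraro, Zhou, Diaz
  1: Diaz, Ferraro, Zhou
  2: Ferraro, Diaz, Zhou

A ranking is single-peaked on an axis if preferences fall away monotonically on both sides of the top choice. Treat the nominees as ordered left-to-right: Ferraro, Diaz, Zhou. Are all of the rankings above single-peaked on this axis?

Axis positions: Ferraro=1, Diaz=2, Zhou=3.
Type 1: ranking walks positions 1-3-2; Zhou is ranked above Diaz even though Diaz lies between Zhou and the peak Ferraro on the axis — preferences dip and rise again. Not single-peaked.
Type 2 (peak Diaz at position 2): ranking walks positions 2-1-3, expanding outward from the peak — single-peaked.
Type 3 (peak Ferraro at position 1): ranking walks positions 1-2-3, expanding outward from the peak — single-peaked.
Type 1 violates single-peakedness, so the profile is not single-peaked on this axis.

no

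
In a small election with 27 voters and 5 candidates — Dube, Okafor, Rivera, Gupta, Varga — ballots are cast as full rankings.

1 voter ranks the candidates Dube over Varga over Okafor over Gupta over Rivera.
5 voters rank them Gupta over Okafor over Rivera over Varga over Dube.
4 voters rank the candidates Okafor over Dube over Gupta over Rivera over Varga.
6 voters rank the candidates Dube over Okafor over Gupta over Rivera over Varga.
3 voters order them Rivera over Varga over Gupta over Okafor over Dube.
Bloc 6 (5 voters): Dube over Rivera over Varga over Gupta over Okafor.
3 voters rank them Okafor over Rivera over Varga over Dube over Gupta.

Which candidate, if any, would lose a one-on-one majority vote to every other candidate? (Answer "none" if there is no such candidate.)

Pairwise majorities:
Dube–Okafor: Okafor 15–12.
Dube–Rivera: Dube 16–11.
Dube–Gupta: Dube 19–8.
Dube vs Varga: 16 to 11, Dube.
Okafor–Rivera: Okafor 19–8.
Okafor–Gupta: Okafor 14–13.
Okafor–Varga: Okafor 18–9.
Rivera vs Gupta: Rivera is ranked higher on 3+5+3 = 11 ballots, Gupta on 16. Gupta wins 16–11.
Rivera vs Varga: Rivera, 26–1.
Gupta–Varga: Gupta 15–12.
Only Varga has no wins; Varga is the Condorcet loser.

Varga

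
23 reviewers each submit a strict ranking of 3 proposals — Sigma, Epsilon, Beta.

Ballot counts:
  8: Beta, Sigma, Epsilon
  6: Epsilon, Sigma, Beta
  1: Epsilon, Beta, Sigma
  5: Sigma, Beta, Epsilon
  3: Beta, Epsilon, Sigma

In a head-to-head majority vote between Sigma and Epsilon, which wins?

Sigma

Ballots ranking Sigma above Epsilon: 8 + 5 = 13.
Ballots ranking Epsilon above Sigma: 23 − 13 = 10.
Sigma wins the head-to-head 13–10.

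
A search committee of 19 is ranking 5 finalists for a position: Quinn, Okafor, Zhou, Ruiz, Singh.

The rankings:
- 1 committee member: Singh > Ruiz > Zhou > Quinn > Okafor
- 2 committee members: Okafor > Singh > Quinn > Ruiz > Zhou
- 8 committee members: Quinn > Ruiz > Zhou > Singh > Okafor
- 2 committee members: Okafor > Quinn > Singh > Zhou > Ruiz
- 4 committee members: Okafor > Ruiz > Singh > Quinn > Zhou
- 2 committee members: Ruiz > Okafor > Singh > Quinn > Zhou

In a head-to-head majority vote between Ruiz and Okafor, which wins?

Ballots ranking Ruiz above Okafor: 1 + 8 + 2 = 11.
Ballots ranking Okafor above Ruiz: 19 − 11 = 8.
Ruiz wins the head-to-head 11–8.

Ruiz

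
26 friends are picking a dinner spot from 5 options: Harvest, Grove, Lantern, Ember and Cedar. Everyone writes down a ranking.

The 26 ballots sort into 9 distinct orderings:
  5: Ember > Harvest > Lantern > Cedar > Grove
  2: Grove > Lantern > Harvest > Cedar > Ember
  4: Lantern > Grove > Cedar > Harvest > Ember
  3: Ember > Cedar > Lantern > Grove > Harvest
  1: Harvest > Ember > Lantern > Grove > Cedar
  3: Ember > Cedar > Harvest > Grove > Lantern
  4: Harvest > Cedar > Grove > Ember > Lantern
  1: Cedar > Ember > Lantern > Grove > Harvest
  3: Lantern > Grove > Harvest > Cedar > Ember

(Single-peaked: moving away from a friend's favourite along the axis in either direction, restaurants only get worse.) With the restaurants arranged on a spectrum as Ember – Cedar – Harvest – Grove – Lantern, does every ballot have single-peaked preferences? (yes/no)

Axis positions: Ember=1, Cedar=2, Harvest=3, Grove=4, Lantern=5.
Bloc 1: ranking walks positions 1-3-5-2-4; Harvest is ranked above Cedar even though Cedar lies between Harvest and the peak Ember on the axis — preferences dip and rise again. Not single-peaked.
Bloc 2 (peak Grove at position 4): ranking walks positions 4-5-3-2-1, expanding outward from the peak — single-peaked.
Bloc 3: ranking walks positions 5-4-2-3-1; Cedar is ranked above Harvest even though Harvest lies between Cedar and the peak Lantern on the axis — preferences dip and rise again. Not single-peaked.
Bloc 4: ranking walks positions 1-2-5-4-3; Lantern is ranked above Harvest even though Harvest lies between Lantern and the peak Ember on the axis — preferences dip and rise again. Not single-peaked.
Bloc 5: ranking walks positions 3-1-5-4-2; Ember is ranked above Cedar even though Cedar lies between Ember and the peak Harvest on the axis — preferences dip and rise again. Not single-peaked.
Bloc 6 (peak Ember at position 1): ranking walks positions 1-2-3-4-5, expanding outward from the peak — single-peaked.
Bloc 7 (peak Harvest at position 3): ranking walks positions 3-2-4-1-5, expanding outward from the peak — single-peaked.
Bloc 8: ranking walks positions 2-1-5-4-3; Lantern is ranked above Harvest even though Harvest lies between Lantern and the peak Cedar on the axis — preferences dip and rise again. Not single-peaked.
Bloc 9 (peak Lantern at position 5): ranking walks positions 5-4-3-2-1, expanding outward from the peak — single-peaked.
Bloc 1 violates single-peakedness, so the profile is not single-peaked on this axis.

no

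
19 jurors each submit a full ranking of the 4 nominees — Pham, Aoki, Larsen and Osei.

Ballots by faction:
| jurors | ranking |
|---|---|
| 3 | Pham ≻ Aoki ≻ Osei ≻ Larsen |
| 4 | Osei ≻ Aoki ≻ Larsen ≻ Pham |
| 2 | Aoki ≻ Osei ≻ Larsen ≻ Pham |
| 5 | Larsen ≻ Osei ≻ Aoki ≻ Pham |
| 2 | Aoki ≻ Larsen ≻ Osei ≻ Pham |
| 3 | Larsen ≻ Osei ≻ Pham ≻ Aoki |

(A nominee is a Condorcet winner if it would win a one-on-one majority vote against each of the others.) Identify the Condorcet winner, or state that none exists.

none

Check each pair by majority over 19 ballots:
Pham vs Aoki: 3+3 = 6 for Pham, 13 for Aoki — Aoki by 13–6.
Pham vs Larsen: Pham preferred on 3 ballots; Larsen wins 16–3.
Pham vs Osei: 3 for Pham, 16 for Osei — Osei by 16–3.
Aoki vs Larsen: Aoki is ranked higher on 3+4+2+2 = 11 ballots, Larsen on 8. Aoki wins 11–8.
Aoki vs Osei: Aoki is ranked higher on 3+2+2 = 7 ballots, Osei on 12. Osei wins 12–7.
Larsen vs Osei: 5+2+3 = 10 for Larsen, 9 for Osei — Larsen by 10–9.
No nominee is unbeaten: Pham loses to Aoki; Aoki loses to Osei; Larsen loses to Aoki; Osei loses to Larsen. In particular Aoki → Larsen → Osei → Aoki is a majority cycle — no Condorcet winner exists.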